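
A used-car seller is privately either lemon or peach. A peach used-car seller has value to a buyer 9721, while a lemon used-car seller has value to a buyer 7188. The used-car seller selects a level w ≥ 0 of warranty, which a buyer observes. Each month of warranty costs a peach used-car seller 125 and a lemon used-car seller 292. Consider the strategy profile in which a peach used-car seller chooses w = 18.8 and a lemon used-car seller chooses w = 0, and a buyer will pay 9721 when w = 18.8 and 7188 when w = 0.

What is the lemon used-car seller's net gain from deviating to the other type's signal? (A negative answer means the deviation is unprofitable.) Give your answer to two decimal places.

-2956.60

Playing w = 0 the lemon used-car seller receives 7188.
Deviating to w = 18.8 brings payment 9721 at cost 292 × 18.8 = 5489.6, netting 4231.4.
Gain from deviating: 4231.4 − 7188 = -2956.60.
The gain is negative, so the lemon type's incentive-compatibility constraint is satisfied.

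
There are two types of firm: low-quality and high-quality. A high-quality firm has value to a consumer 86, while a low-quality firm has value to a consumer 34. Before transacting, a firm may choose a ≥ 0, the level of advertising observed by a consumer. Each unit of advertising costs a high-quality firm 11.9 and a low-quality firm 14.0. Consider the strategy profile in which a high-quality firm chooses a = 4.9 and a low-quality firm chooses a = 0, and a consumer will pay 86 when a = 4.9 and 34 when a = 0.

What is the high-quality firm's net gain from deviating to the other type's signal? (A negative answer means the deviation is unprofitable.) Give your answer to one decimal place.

6.3

Playing a = 4.9 the high-quality firm receives 86 − 11.9 × 4.9 = 27.69.
Deviating to a = 0 yields 34 instead.
Gain from deviating: 34 − 27.69 = 6.31, i.e. 6.3 to one decimal place.
The gain is positive, so the high-quality type's incentive-compatibility constraint is violated — this profile is not a separating equilibrium.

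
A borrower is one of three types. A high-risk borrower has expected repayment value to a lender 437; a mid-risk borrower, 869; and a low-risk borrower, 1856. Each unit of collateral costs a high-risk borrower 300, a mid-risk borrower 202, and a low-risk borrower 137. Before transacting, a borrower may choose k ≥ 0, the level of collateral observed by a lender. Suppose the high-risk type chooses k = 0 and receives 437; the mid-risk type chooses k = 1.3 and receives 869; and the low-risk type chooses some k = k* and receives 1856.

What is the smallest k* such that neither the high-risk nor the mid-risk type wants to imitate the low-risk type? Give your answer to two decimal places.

6.19

Mid-risk type (on-path payoff 869 − 202×1.3 = 606.4) won't mimic when 606.4 ≥ 1856 − 202·k*, i.e. k* ≥ 6.19.
High-risk type (on-path payoff 437) won't mimic when 437 ≥ 1856 − 300·k*, i.e. k* ≥ 4.73.
Both must hold, so k* = max(4.73, 6.19) = 6.19. The mid-risk type's constraint binds.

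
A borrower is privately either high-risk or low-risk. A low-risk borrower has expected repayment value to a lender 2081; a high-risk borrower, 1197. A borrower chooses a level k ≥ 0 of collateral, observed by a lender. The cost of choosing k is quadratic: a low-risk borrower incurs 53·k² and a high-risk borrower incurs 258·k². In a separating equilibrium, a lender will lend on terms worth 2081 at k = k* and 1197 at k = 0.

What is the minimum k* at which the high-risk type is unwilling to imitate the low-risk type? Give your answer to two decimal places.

1.85

The high-risk type at k = 0 receives 1197; imitating at k* yields 2081 − 258·k*².
Indifference: 1197 = 2081 − 258·k*², so k*² = (2081 − 1197) / 258 ≈ 3.4264.
k* = √3.4264 ≈ 1.85.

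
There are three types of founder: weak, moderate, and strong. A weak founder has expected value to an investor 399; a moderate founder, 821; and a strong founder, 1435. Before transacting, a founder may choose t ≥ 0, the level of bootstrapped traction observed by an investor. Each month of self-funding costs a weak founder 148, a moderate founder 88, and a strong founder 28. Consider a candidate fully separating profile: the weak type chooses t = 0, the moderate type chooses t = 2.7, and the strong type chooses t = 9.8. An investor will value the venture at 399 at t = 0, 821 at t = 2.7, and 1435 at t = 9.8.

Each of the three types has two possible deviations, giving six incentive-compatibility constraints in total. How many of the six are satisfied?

Strong (own payoff 1435 − 28×9.8 = 1160.6): to t=0 gives 399 → no gain ✓; to t=2.7 gives 821 − 28×2.7 = 745.4 → no gain ✓.
Moderate (own payoff 821 − 88×2.7 = 583.4): to t=0 gives 399 → no gain ✓; to t=9.8 gives 1435 − 88×9.8 = 572.6 → no gain ✓.
Weak (own payoff 399): to t=2.7 gives 821 − 148×2.7 = 421.4 → profitable ✗; to t=9.8 gives 1435 − 148×9.8 = -15.4 → no gain ✓.
5 of the 6 constraints hold; not an equilibrium.

5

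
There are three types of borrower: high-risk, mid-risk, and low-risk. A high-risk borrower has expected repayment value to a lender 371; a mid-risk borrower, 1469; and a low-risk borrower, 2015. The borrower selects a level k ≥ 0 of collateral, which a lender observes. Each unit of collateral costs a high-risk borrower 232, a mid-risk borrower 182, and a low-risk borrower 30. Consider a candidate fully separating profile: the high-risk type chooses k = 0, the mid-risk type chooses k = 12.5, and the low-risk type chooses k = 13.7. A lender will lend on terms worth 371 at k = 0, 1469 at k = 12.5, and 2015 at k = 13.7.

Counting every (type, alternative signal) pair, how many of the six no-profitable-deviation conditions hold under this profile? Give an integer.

4

Mid-risk (own payoff 1469 − 182×12.5 = -806): to k=0 gives 371 → profitable ✗; to k=13.7 gives 2015 − 182×13.7 = -478.4 → profitable ✗.
High-risk (own payoff 371): to k=12.5 gives 1469 − 232×12.5 = -1431 → no gain ✓; to k=13.7 gives 2015 − 232×13.7 = -1163.4 → no gain ✓.
Low-risk (own payoff 2015 − 30×13.7 = 1604): to k=0 gives 371 → no gain ✓; to k=12.5 gives 1469 − 30×12.5 = 1094 → no gain ✓.
4 of the 6 constraints hold; not an equilibrium.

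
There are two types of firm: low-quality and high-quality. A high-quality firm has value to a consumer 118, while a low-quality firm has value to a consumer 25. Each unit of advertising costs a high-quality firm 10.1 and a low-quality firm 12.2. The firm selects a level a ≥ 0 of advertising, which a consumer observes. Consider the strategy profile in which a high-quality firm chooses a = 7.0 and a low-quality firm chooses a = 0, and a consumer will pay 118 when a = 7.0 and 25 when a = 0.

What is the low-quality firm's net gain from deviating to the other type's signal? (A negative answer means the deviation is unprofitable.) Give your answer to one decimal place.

7.6

Playing a = 0 the low-quality firm receives 25.
Deviating to a = 7.0 brings payment 118 at cost 12.2 × 7.0 = 85.4, netting 32.6.
Gain from deviating: 32.6 − 25 = 7.6.
The gain is positive, so the low-quality type's incentive-compatibility constraint is violated — this profile is not a separating equilibrium.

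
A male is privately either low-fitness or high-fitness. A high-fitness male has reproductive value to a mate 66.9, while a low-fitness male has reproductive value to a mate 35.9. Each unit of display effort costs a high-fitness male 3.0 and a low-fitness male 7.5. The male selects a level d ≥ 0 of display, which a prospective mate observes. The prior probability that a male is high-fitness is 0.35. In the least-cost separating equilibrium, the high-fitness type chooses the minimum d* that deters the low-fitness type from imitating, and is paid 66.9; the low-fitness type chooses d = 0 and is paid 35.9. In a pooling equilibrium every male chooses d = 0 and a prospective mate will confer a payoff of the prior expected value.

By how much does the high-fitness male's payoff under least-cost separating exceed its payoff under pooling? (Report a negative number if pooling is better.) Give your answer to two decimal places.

Least-cost separating signal: d* solves 35.9 = 66.9 − 7.5·d*, so d* = (66.9 − 35.9)/7.5 ≈ 4.1333.
High-fitness type's separating payoff: 66.9 − 3.0 × d* = 66.9 − 3.0 × (66.9 − 35.9)/7.5 = 66.9 − 93/7.5 = 54.5.
Pooling payoff: 0.35 × 66.9 + 0.65 × 35.9 = 46.75.
Difference: 54.5 − 46.75 = 7.75.
The high-fitness type prefers to separate.

7.75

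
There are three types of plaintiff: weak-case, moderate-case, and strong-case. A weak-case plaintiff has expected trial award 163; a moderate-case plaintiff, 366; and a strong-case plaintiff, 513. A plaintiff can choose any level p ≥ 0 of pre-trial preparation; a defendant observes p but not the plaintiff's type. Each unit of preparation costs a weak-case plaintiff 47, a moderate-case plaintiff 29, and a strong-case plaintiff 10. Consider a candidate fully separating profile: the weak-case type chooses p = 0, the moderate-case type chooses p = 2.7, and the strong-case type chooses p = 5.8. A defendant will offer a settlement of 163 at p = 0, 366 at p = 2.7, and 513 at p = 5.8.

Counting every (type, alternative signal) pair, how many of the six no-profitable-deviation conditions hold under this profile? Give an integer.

3

Strong-case (own payoff 513 − 10×5.8 = 455): to p=0 gives 163 → no gain ✓; to p=2.7 gives 366 − 10×2.7 = 339 → no gain ✓.
Weak-case (own payoff 163): to p=2.7 gives 366 − 47×2.7 = 239.1 → profitable ✗; to p=5.8 gives 513 − 47×5.8 = 240.4 → profitable ✗.
Moderate-case (own payoff 366 − 29×2.7 = 287.7): to p=0 gives 163 → no gain ✓; to p=5.8 gives 513 − 29×5.8 = 344.8 → profitable ✗.
3 of the 6 constraints hold; not an equilibrium.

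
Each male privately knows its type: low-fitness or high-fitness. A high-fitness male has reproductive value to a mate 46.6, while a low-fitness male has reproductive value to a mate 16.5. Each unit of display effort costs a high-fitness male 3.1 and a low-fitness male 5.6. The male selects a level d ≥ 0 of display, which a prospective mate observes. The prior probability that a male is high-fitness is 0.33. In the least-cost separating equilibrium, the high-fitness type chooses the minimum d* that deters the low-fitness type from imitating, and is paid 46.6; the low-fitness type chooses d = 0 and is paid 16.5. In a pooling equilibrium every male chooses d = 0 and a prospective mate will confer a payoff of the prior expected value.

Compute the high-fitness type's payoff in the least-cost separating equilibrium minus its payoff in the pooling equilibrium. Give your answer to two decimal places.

Least-cost separating signal: d* solves 16.5 = 46.6 − 5.6·d*, so d* = (46.6 − 16.5)/5.6 = 5.375.
High-fitness type's separating payoff: 46.6 − 3.1 × d* = 46.6 − 3.1 × (46.6 − 16.5)/5.6 = 46.6 − 93.31/5.6 = 29.9375.
Pooling payoff: 0.33 × 46.6 + 0.67 × 16.5 = 26.433.
Difference: 29.9375 − 26.433 = 3.5045, i.e. 3.50 to two decimal places.
The high-fitness type prefers to separate.

3.50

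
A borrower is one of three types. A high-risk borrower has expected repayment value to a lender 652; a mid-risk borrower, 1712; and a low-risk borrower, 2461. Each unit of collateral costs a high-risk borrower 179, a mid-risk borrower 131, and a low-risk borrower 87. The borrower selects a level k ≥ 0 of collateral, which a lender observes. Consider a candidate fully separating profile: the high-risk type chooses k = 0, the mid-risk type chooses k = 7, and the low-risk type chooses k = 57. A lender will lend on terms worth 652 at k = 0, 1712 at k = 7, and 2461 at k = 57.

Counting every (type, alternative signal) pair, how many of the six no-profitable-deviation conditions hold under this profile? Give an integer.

Mid-risk (own payoff 1712 − 131×7 = 795): to k=0 gives 652 → no gain ✓; to k=57 gives 2461 − 131×57 = -5006 → no gain ✓.
Low-risk (own payoff 2461 − 87×57 = -2498): to k=0 gives 652 → profitable ✗; to k=7 gives 1712 − 87×7 = 1103 → profitable ✗.
High-risk (own payoff 652): to k=7 gives 1712 − 179×7 = 459 → no gain ✓; to k=57 gives 2461 − 179×57 = -7742 → no gain ✓.
4 of the 6 constraints hold; not an equilibrium.

4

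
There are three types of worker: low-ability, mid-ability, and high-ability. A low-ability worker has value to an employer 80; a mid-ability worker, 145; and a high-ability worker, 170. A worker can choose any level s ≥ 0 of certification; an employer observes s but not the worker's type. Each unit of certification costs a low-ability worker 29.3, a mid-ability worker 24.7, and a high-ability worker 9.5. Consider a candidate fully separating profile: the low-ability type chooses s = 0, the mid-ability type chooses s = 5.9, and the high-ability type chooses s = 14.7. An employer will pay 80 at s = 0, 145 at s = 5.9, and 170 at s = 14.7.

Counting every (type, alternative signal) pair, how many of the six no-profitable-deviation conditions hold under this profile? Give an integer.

Low-ability (own payoff 80): to s=5.9 gives 145 − 29.3×5.9 = -27.87 → no gain ✓; to s=14.7 gives 170 − 29.3×14.7 = -260.71 → no gain ✓.
Mid-ability (own payoff 145 − 24.7×5.9 = -0.73): to s=0 gives 80 → profitable ✗; to s=14.7 gives 170 − 24.7×14.7 = -193.09 → no gain ✓.
High-ability (own payoff 170 − 9.5×14.7 = 30.35): to s=0 gives 80 → profitable ✗; to s=5.9 gives 145 − 9.5×5.9 = 88.95 → profitable ✗.
3 of the 6 constraints hold; not an equilibrium.

3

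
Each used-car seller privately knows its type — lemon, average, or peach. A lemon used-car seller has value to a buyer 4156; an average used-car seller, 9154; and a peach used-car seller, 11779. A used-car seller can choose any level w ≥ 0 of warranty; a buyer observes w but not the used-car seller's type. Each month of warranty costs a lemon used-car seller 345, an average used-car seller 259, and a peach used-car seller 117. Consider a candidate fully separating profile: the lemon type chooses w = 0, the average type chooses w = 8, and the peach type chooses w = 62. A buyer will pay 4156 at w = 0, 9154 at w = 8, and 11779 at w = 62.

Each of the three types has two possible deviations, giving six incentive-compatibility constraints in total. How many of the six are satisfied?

Peach (own payoff 11779 − 117×62 = 4525): to w=0 gives 4156 → no gain ✓; to w=8 gives 9154 − 117×8 = 8218 → profitable ✗.
Lemon (own payoff 4156): to w=8 gives 9154 − 345×8 = 6394 → profitable ✗; to w=62 gives 11779 − 345×62 = -9611 → no gain ✓.
Average (own payoff 9154 − 259×8 = 7082): to w=0 gives 4156 → no gain ✓; to w=62 gives 11779 − 259×62 = -4279 → no gain ✓.
4 of the 6 constraints hold; not an equilibrium.

4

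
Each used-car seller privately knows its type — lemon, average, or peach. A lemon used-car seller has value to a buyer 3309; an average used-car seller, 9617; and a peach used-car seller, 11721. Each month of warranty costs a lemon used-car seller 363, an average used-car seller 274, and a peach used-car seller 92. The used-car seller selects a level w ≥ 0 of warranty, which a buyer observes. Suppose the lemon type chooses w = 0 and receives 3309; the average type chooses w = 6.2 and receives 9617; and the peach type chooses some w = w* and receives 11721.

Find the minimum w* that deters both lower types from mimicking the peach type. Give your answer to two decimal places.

Lemon type (on-path payoff 3309) won't mimic when 3309 ≥ 11721 − 363·w*, i.e. w* ≥ 23.17.
Average type (on-path payoff 9617 − 274×6.2 = 7918.2) won't mimic when 7918.2 ≥ 11721 − 274·w*, i.e. w* ≥ 13.88.
Both must hold, so w* = max(23.17, 13.88) = 23.17. The lemon type's constraint binds.

23.17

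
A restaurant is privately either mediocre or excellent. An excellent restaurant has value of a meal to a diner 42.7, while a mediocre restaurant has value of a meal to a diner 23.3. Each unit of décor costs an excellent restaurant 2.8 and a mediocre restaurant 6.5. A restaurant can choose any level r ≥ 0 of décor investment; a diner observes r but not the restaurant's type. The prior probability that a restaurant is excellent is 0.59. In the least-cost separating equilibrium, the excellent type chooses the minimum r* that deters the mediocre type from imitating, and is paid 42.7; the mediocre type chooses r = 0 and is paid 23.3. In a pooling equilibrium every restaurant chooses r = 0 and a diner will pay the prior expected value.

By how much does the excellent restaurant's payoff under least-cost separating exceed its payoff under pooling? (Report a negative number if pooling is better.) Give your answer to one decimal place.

Least-cost separating signal: r* solves 23.3 = 42.7 − 6.5·r*, so r* = (42.7 − 23.3)/6.5 ≈ 2.9846.
Excellent type's separating payoff: 42.7 − 2.8 × r* = 42.7 − 2.8 × (42.7 − 23.3)/6.5 = 42.7 − 54.32/6.5 ≈ 34.343.
Pooling payoff: 0.59 × 42.7 + 0.41 × 23.3 = 34.746.
Difference: 34.343 − 34.746 = -0.403, i.e. -0.4 to one decimal place.
The excellent type would prefer the pooling outcome.

-0.4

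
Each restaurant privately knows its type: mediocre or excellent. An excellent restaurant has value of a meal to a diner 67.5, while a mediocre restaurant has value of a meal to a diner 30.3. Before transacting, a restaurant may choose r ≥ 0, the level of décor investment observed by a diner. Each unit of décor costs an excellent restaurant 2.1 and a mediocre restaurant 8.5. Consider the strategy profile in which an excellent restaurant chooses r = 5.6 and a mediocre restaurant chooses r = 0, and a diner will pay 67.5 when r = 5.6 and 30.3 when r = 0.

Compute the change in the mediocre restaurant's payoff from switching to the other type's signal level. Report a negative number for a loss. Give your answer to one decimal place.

-10.4

Playing r = 0 the mediocre restaurant receives 30.3.
Deviating to r = 5.6 brings payment 67.5 at cost 8.5 × 5.6 = 47.6, netting 19.9.
Gain from deviating: 19.9 − 30.3 = -10.4.
The gain is negative, so the mediocre type's incentive-compatibility constraint is satisfied.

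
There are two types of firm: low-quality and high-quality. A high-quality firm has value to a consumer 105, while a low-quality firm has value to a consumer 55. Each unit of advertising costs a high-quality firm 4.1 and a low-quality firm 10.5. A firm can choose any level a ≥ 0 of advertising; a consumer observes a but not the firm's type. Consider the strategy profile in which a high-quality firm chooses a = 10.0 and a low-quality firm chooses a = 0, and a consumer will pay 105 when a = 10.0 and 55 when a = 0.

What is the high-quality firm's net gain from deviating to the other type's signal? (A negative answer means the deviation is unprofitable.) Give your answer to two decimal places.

Playing a = 10.0 the high-quality firm receives 105 − 4.1 × 10.0 = 64.
Deviating to a = 0 yields 55 instead.
Gain from deviating: 55 − 64 = -9.00.
The gain is negative, so the high-quality type's incentive-compatibility constraint is satisfied.

-9.00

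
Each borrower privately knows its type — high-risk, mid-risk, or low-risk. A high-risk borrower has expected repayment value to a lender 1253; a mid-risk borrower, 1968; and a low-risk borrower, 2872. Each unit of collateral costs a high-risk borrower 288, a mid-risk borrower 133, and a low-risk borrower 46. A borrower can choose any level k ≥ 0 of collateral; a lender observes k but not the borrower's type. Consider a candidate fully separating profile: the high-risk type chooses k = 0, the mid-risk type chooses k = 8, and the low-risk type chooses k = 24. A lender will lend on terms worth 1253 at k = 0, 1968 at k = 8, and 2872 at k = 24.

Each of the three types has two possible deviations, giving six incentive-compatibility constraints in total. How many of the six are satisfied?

5

Low-risk (own payoff 2872 − 46×24 = 1768): to k=0 gives 1253 → no gain ✓; to k=8 gives 1968 − 46×8 = 1600 → no gain ✓.
High-risk (own payoff 1253): to k=8 gives 1968 − 288×8 = -336 → no gain ✓; to k=24 gives 2872 − 288×24 = -4040 → no gain ✓.
Mid-risk (own payoff 1968 − 133×8 = 904): to k=0 gives 1253 → profitable ✗; to k=24 gives 2872 − 133×24 = -320 → no gain ✓.
5 of the 6 constraints hold; not an equilibrium.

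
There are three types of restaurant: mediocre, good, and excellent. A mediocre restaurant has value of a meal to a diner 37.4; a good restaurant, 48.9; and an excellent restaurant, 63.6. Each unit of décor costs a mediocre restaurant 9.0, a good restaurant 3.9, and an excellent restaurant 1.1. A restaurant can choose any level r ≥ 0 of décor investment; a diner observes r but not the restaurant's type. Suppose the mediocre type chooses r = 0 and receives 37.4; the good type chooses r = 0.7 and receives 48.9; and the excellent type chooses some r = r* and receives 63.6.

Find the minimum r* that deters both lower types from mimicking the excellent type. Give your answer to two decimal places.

Good type (on-path payoff 48.9 − 3.9×0.7 = 46.17) won't mimic when 46.17 ≥ 63.6 − 3.9·r*, i.e. r* ≥ 4.47.
Mediocre type (on-path payoff 37.4) won't mimic when 37.4 ≥ 63.6 − 9.0·r*, i.e. r* ≥ 2.91.
Both must hold, so r* = max(2.91, 4.47) = 4.47. The good type's constraint binds.

4.47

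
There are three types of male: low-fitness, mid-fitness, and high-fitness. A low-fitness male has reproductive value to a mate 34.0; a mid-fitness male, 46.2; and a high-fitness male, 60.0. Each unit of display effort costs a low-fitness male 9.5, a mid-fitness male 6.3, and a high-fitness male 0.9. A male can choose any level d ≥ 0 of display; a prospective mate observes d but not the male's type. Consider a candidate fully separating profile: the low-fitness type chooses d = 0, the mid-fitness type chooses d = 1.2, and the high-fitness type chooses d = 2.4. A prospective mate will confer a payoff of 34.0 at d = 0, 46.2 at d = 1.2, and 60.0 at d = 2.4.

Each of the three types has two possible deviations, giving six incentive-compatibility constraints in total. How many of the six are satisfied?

3

Mid-fitness (own payoff 46.2 − 6.3×1.2 = 38.64): to d=0 gives 34.0 → no gain ✓; to d=2.4 gives 60.0 − 6.3×2.4 = 44.88 → profitable ✗.
Low-fitness (own payoff 34.0): to d=1.2 gives 46.2 − 9.5×1.2 = 34.8 → profitable ✗; to d=2.4 gives 60.0 − 9.5×2.4 = 37.2 → profitable ✗.
High-fitness (own payoff 60.0 − 0.9×2.4 = 57.84): to d=0 gives 34.0 → no gain ✓; to d=1.2 gives 46.2 − 0.9×1.2 = 45.12 → no gain ✓.
3 of the 6 constraints hold; not an equilibrium.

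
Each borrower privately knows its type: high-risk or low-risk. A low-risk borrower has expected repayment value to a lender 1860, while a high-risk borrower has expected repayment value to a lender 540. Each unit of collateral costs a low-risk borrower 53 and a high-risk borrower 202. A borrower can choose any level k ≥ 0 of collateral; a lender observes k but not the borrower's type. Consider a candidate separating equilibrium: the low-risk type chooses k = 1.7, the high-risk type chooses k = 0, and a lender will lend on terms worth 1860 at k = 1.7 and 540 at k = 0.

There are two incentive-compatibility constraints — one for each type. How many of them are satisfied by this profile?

High-risk type: stay at 0 → 540; mimic → 1860 − 202 × 1.7 = 1516.6. IC fails (540 < 1516.6).
Low-risk type: signal → 1860 − 53 × 1.7 = 1769.9; deviate to 0 → 540. IC holds (1769.9 ≥ 540).
1 of 2 constraints hold, so this profile is not an equilibrium.

1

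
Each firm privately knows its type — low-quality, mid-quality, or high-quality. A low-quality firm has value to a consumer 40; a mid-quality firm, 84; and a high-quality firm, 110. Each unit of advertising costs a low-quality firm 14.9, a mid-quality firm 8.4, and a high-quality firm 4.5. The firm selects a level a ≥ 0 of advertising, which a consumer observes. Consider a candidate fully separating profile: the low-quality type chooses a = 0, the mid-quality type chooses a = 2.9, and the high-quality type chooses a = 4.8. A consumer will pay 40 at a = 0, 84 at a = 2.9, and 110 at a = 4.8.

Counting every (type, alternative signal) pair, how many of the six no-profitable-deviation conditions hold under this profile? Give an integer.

Low-quality (own payoff 40): to a=2.9 gives 84 − 14.9×2.9 = 40.79 → profitable ✗; to a=4.8 gives 110 − 14.9×4.8 = 38.48 → no gain ✓.
High-quality (own payoff 110 − 4.5×4.8 = 88.4): to a=0 gives 40 → no gain ✓; to a=2.9 gives 84 − 4.5×2.9 = 70.95 → no gain ✓.
Mid-quality (own payoff 84 − 8.4×2.9 = 59.64): to a=0 gives 40 → no gain ✓; to a=4.8 gives 110 − 8.4×4.8 = 69.68 → profitable ✗.
4 of the 6 constraints hold; not an equilibrium.

4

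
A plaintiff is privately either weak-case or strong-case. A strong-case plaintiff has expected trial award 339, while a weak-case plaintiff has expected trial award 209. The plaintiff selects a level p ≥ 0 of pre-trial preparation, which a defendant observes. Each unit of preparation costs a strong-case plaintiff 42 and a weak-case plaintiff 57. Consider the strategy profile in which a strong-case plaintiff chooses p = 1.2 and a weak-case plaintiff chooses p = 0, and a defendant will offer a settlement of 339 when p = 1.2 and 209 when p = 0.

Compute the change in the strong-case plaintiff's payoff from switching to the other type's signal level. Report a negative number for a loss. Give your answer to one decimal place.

-79.6

Playing p = 1.2 the strong-case plaintiff receives 339 − 42 × 1.2 = 288.6.
Deviating to p = 0 yields 209 instead.
Gain from deviating: 209 − 288.6 = -79.6.
The gain is negative, so the strong-case type's incentive-compatibility constraint is satisfied.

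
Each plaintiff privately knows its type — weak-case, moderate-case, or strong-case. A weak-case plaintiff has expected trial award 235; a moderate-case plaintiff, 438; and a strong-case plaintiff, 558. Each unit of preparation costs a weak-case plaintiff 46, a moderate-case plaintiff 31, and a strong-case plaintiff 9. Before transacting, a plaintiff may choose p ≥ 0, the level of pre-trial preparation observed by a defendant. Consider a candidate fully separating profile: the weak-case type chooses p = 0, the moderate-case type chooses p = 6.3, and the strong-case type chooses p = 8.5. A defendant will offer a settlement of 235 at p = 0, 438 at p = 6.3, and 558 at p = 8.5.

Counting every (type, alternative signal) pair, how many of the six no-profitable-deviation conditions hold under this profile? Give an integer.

Moderate-case (own payoff 438 − 31×6.3 = 242.7): to p=0 gives 235 → no gain ✓; to p=8.5 gives 558 − 31×8.5 = 294.5 → profitable ✗.
Weak-case (own payoff 235): to p=6.3 gives 438 − 46×6.3 = 148.2 → no gain ✓; to p=8.5 gives 558 − 46×8.5 = 167 → no gain ✓.
Strong-case (own payoff 558 − 9×8.5 = 481.5): to p=0 gives 235 → no gain ✓; to p=6.3 gives 438 − 9×6.3 = 381.3 → no gain ✓.
5 of the 6 constraints hold; not an equilibrium.

5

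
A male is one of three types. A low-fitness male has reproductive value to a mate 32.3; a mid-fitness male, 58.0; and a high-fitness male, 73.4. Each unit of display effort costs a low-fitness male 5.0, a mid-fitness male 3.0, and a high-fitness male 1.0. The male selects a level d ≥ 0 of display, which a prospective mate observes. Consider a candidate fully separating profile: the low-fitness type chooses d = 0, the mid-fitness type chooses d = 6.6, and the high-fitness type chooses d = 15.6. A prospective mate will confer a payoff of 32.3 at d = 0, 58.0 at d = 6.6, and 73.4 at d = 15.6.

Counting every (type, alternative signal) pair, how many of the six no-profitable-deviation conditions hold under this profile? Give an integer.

6

Mid-fitness (own payoff 58.0 − 3.0×6.6 = 38.2): to d=0 gives 32.3 → no gain ✓; to d=15.6 gives 73.4 − 3.0×15.6 = 26.6 → no gain ✓.
High-fitness (own payoff 73.4 − 1.0×15.6 = 57.8): to d=0 gives 32.3 → no gain ✓; to d=6.6 gives 58.0 − 1.0×6.6 = 51.4 → no gain ✓.
Low-fitness (own payoff 32.3): to d=6.6 gives 58.0 − 5.0×6.6 = 25 → no gain ✓; to d=15.6 gives 73.4 − 5.0×15.6 = -4.6 → no gain ✓.
6 of the 6 constraints hold; this profile is a separating equilibrium.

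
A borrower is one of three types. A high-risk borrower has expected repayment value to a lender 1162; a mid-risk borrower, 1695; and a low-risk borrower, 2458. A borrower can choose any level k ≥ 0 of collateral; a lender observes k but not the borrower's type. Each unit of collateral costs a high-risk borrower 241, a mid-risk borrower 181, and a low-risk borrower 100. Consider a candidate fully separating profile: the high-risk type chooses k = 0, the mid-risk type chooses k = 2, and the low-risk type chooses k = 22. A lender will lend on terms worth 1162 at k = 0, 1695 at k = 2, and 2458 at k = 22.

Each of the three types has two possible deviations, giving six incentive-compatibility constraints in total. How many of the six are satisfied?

Mid-risk (own payoff 1695 − 181×2 = 1333): to k=0 gives 1162 → no gain ✓; to k=22 gives 2458 − 181×22 = -1524 → no gain ✓.
High-risk (own payoff 1162): to k=2 gives 1695 − 241×2 = 1213 → profitable ✗; to k=22 gives 2458 − 241×22 = -2844 → no gain ✓.
Low-risk (own payoff 2458 − 100×22 = 258): to k=0 gives 1162 → profitable ✗; to k=2 gives 1695 − 100×2 = 1495 → profitable ✗.
3 of the 6 constraints hold; not an equilibrium.

3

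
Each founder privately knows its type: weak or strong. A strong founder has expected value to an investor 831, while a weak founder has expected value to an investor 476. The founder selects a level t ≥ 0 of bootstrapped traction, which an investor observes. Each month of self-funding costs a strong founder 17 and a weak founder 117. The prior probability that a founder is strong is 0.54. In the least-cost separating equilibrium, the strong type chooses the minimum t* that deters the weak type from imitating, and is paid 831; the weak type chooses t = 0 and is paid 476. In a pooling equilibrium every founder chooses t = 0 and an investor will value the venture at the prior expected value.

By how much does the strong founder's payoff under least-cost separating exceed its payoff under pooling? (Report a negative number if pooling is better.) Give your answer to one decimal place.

111.7

Least-cost separating signal: t* solves 476 = 831 − 117·t*, so t* = (831 − 476)/117 ≈ 3.0342.
Strong type's separating payoff: 831 − 17 × t* = 831 − 17 × (831 − 476)/117 = 831 − 6035/117 ≈ 779.419.
Pooling payoff: 0.54 × 831 + 0.46 × 476 = 667.7.
Difference: 779.419 − 667.7 = 111.719, i.e. 111.7 to one decimal place.
The strong type prefers to separate.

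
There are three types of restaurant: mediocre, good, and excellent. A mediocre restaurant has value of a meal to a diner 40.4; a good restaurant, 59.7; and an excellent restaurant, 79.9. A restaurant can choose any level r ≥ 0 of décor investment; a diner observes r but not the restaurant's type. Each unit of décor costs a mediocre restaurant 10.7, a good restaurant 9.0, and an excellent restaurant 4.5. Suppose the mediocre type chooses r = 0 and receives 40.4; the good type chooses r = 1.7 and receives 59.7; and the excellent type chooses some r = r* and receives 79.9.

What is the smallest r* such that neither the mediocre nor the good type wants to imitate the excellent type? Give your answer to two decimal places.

Mediocre type (on-path payoff 40.4) won't mimic when 40.4 ≥ 79.9 − 10.7·r*, i.e. r* ≥ 3.69.
Good type (on-path payoff 59.7 − 9.0×1.7 = 44.4) won't mimic when 44.4 ≥ 79.9 − 9.0·r*, i.e. r* ≥ 3.94.
Both must hold, so r* = max(3.69, 3.94) = 3.94. The good type's constraint binds.

3.94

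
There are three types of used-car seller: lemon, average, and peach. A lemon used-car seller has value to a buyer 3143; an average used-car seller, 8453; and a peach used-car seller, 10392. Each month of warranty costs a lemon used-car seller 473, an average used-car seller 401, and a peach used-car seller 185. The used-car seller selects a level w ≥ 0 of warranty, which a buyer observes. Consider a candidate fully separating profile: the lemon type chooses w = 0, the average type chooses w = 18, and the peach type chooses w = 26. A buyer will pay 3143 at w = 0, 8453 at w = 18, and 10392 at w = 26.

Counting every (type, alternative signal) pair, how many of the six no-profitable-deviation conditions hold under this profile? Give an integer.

Peach (own payoff 10392 − 185×26 = 5582): to w=0 gives 3143 → no gain ✓; to w=18 gives 8453 − 185×18 = 5123 → no gain ✓.
Lemon (own payoff 3143): to w=18 gives 8453 − 473×18 = -61 → no gain ✓; to w=26 gives 10392 − 473×26 = -1906 → no gain ✓.
Average (own payoff 8453 − 401×18 = 1235): to w=0 gives 3143 → profitable ✗; to w=26 gives 10392 − 401×26 = -34 → no gain ✓.
5 of the 6 constraints hold; not an equilibrium.

5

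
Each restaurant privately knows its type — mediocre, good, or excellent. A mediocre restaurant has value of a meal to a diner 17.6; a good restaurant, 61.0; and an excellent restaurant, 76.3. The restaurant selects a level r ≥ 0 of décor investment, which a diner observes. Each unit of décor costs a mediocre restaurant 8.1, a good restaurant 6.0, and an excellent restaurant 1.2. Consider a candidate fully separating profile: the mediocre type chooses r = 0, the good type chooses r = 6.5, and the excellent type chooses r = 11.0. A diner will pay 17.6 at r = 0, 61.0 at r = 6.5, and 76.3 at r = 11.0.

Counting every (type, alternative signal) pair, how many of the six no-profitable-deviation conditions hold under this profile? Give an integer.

Excellent (own payoff 76.3 − 1.2×11.0 = 63.1): to r=0 gives 17.6 → no gain ✓; to r=6.5 gives 61.0 − 1.2×6.5 = 53.2 → no gain ✓.
Mediocre (own payoff 17.6): to r=6.5 gives 61.0 − 8.1×6.5 = 8.35 → no gain ✓; to r=11.0 gives 76.3 − 8.1×11.0 = -12.8 → no gain ✓.
Good (own payoff 61.0 − 6.0×6.5 = 22): to r=0 gives 17.6 → no gain ✓; to r=11.0 gives 76.3 − 6.0×11.0 = 10.3 → no gain ✓.
6 of the 6 constraints hold; this profile is a separating equilibrium.

6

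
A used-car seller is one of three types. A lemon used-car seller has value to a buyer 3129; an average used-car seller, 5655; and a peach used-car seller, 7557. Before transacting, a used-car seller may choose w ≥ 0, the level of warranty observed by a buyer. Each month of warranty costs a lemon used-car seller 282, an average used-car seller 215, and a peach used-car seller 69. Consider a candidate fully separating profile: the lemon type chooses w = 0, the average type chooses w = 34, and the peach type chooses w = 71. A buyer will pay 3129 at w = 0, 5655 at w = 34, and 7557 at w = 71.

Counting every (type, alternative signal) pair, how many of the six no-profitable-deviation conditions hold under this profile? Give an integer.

Average (own payoff 5655 − 215×34 = -1655): to w=0 gives 3129 → profitable ✗; to w=71 gives 7557 − 215×71 = -7708 → no gain ✓.
Lemon (own payoff 3129): to w=34 gives 5655 − 282×34 = -3933 → no gain ✓; to w=71 gives 7557 − 282×71 = -12465 → no gain ✓.
Peach (own payoff 7557 − 69×71 = 2658): to w=0 gives 3129 → profitable ✗; to w=34 gives 5655 − 69×34 = 3309 → profitable ✗.
3 of the 6 constraints hold; not an equilibrium.

3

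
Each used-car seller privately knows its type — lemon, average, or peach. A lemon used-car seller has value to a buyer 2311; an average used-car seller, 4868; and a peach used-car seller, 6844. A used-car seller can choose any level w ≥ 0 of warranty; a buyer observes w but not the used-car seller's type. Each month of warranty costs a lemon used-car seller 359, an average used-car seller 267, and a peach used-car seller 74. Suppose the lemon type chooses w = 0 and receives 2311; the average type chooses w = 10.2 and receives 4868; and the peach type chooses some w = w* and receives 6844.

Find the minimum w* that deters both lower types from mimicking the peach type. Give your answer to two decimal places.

17.60

Average type (on-path payoff 4868 − 267×10.2 = 2144.6) won't mimic when 2144.6 ≥ 6844 − 267·w*, i.e. w* ≥ 17.60.
Lemon type (on-path payoff 2311) won't mimic when 2311 ≥ 6844 − 359·w*, i.e. w* ≥ 12.63.
Both must hold, so w* = max(12.63, 17.60) = 17.60. The average type's constraint binds.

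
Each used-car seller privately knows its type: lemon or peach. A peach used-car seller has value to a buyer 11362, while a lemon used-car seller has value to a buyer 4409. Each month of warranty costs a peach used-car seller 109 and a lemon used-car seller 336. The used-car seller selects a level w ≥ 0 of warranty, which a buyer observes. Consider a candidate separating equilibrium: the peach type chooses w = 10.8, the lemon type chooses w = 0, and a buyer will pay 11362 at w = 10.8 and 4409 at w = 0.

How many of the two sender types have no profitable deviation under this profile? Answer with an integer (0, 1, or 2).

1

Lemon type: stay at 0 → 4409; mimic → 11362 − 336 × 10.8 = 7733.2. IC fails (4409 < 7733.2).
Peach type: signal → 11362 − 109 × 10.8 = 10184.8; deviate to 0 → 4409. IC holds (10184.8 ≥ 4409).
1 of 2 constraints hold, so this profile is not an equilibrium.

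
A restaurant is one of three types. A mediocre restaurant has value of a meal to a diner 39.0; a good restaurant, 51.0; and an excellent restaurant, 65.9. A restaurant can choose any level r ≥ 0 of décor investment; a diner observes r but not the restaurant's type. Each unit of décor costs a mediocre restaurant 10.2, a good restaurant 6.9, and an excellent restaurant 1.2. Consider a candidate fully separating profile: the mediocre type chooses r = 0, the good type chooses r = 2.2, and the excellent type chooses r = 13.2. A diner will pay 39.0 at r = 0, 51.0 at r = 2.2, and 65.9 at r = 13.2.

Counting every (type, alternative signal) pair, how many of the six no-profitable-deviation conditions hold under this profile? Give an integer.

Excellent (own payoff 65.9 − 1.2×13.2 = 50.06): to r=0 gives 39.0 → no gain ✓; to r=2.2 gives 51.0 − 1.2×2.2 = 48.36 → no gain ✓.
Mediocre (own payoff 39.0): to r=2.2 gives 51.0 − 10.2×2.2 = 28.56 → no gain ✓; to r=13.2 gives 65.9 − 10.2×13.2 = -68.74 → no gain ✓.
Good (own payoff 51.0 − 6.9×2.2 = 35.82): to r=0 gives 39.0 → profitable ✗; to r=13.2 gives 65.9 − 6.9×13.2 = -25.18 → no gain ✓.
5 of the 6 constraints hold; not an equilibrium.

5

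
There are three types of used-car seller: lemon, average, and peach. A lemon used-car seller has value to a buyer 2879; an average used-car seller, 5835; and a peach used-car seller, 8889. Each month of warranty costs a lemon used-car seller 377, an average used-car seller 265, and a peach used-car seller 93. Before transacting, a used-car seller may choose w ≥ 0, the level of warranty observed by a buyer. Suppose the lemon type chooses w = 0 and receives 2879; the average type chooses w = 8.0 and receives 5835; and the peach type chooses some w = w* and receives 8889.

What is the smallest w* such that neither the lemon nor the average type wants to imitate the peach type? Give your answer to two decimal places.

Lemon type (on-path payoff 2879) won't mimic when 2879 ≥ 8889 − 377·w*, i.e. w* ≥ 15.94.
Average type (on-path payoff 5835 − 265×8.0 = 3715) won't mimic when 3715 ≥ 8889 − 265·w*, i.e. w* ≥ 19.52.
Both must hold, so w* = max(15.94, 19.52) = 19.52. The average type's constraint binds.

19.52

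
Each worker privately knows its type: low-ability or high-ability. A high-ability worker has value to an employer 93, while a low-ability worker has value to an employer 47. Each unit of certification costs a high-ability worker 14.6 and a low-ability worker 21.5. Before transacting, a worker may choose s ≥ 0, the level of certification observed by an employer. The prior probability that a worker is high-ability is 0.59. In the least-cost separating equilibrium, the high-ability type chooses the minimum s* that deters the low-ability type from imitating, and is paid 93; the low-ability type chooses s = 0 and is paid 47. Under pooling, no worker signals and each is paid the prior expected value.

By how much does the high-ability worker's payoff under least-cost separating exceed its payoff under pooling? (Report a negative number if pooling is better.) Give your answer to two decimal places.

Least-cost separating signal: s* solves 47 = 93 − 21.5·s*, so s* = (93 − 47)/21.5 ≈ 2.1395.
High-ability type's separating payoff: 93 − 14.6 × s* = 93 − 14.6 × (93 − 47)/21.5 = 93 − 671.6/21.5 ≈ 61.7628.
Pooling payoff: 0.59 × 93 + 0.41 × 47 = 74.14.
Difference: 61.7628 − 74.14 = -12.3772, i.e. -12.38 to two decimal places.
The high-ability type would prefer the pooling outcome.

-12.38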